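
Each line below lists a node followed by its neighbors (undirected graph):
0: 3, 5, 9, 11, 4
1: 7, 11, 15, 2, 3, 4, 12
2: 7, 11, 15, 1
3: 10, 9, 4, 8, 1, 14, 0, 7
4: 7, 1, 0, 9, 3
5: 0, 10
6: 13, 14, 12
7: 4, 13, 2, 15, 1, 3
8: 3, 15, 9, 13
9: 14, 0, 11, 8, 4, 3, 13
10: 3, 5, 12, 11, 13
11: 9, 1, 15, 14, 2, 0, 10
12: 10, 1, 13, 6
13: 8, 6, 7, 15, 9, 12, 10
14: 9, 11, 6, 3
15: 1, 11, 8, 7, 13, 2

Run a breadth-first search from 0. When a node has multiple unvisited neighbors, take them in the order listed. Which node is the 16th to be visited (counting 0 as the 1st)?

Visit 0; enqueue 3, 5, 9, 11, 4 → queue [3, 5, 9, 11, 4]
Visit 3; enqueue 10, 8, 1, 14, 7 → queue [5, 9, 11, 4, 10, 8, 1, 14, 7]
Visit 5 → queue [9, 11, 4, 10, 8, 1, 14, 7]
Visit 9; enqueue 13 → queue [11, 4, 10, 8, 1, 14, 7, 13]
Visit 11; enqueue 15, 2 → queue [4, 10, 8, 1, 14, 7, 13, 15, 2]
Visit 4 → queue [10, 8, 1, 14, 7, 13, 15, 2]
Visit 10; enqueue 12 → queue [8, 1, 14, 7, 13, 15, 2, 12]
Visit 8 → queue [1, 14, 7, 13, 15, 2, 12]
Visit 1 → queue [14, 7, 13, 15, 2, 12]
Visit 14; enqueue 6 → queue [7, 13, 15, 2, 12, 6]
Visit 7 → queue [13, 15, 2, 12, 6]
Visit 13 → queue [15, 2, 12, 6]
Visit 15 → queue [2, 12, 6]
Visit 2 → queue [12, 6]
Visit 12 → queue [6]
Visit 6 → queue []

Visit order: 0, 3, 5, 9, 11, 4, 10, 8, 1, 14, 7, 13, 15, 2, 12, 6

6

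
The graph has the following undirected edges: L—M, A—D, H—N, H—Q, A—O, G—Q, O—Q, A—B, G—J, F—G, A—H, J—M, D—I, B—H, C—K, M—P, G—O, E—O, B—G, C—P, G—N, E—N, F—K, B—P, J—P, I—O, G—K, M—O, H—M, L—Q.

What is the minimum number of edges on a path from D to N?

3

Level 0: D
Level 1: A, I
Level 2: B, H, O
Level 3: E, G, M, N, P, Q
Level 4: C, F, J, K, L
N first appears at level 3.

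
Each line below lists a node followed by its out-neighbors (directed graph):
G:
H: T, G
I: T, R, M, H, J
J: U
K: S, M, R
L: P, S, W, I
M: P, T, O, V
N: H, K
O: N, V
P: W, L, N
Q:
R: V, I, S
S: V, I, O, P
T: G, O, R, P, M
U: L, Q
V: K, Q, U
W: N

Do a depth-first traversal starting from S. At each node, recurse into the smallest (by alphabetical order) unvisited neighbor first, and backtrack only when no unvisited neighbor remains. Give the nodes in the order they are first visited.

Visit S
S → I
I → H
H → G
H → T
T → M
M → O
O → N
N → K
K → R
R → V
V → Q
V → U
U → L
L → P
P → W
I → J

S I H G T M O N K R V Q U L P W J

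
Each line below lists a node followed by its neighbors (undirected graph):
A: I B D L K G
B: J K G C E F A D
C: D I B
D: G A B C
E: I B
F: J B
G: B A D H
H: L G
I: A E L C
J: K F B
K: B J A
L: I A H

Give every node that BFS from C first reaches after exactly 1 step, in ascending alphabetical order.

B, D, I

Level 0: C
Level 1: B, D, I
Level 2: A, E, F, G, J, K, L
Level 3: H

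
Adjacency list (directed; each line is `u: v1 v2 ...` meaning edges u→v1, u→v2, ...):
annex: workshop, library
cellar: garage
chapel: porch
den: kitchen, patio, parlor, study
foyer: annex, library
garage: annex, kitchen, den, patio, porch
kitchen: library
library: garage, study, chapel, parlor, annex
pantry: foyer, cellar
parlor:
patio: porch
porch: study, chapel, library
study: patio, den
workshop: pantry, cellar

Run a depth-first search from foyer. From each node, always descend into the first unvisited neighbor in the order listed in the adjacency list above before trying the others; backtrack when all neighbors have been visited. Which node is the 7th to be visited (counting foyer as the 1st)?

Visit foyer
foyer → annex
annex → workshop
workshop → pantry
pantry → cellar
cellar → garage
garage → kitchen
kitchen → library
library → study
study → patio
patio → porch
porch → chapel
study → den
den → parlor

Visit order: foyer, annex, workshop, pantry, cellar, garage, kitchen, library, study, patio, porch, chapel, den, parlor

kitchen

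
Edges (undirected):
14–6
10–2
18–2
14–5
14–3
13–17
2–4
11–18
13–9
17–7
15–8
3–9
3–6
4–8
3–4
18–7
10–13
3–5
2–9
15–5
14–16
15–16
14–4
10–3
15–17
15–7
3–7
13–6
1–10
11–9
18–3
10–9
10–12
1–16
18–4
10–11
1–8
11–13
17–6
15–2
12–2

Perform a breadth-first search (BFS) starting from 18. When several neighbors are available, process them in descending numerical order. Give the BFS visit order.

18, 11, 7, 4, 3, 2, 13, 10, 9, 17, 15, 14, 8, 6, 5, 12, 1, 16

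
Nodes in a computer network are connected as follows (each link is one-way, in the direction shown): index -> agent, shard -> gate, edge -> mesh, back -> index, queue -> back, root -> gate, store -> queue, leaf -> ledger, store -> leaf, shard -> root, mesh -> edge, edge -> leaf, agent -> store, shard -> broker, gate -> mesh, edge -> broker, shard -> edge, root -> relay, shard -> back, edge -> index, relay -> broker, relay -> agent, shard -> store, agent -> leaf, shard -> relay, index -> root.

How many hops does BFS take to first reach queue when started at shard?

Level 0: shard
Level 1: back, broker, edge, gate, relay, root, store
Level 2: agent, index, leaf, mesh, queue
Level 3: ledger
queue first appears at level 2.

2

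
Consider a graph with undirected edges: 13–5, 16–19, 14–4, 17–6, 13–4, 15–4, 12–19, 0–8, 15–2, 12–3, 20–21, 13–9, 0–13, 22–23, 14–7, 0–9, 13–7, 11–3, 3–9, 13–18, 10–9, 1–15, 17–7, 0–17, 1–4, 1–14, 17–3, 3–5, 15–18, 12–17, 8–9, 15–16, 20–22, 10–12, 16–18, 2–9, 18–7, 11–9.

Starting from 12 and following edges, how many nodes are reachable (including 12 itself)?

BFS from 12 visits: 12, 3, 10, 17, 19, 5, 9, 11, 0, 6, 7, 16, 13, 2, 8, 14, 18, 15, 4, 1
Reachable nodes: 20 of 24 total.

20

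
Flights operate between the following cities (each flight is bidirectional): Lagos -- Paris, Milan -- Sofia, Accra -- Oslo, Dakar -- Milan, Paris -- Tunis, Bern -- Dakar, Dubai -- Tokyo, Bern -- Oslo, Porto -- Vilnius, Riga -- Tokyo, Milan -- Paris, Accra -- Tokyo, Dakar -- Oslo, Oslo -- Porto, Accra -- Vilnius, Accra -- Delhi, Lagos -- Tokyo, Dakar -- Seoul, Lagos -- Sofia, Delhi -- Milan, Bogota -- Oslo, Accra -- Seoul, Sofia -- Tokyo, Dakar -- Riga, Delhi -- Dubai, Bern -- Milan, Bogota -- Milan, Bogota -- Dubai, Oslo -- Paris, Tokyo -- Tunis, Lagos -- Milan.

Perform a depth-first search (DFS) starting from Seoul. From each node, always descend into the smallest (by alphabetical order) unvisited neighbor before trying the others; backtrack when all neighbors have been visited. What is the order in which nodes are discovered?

Visit Seoul
Seoul → Accra
Accra → Delhi
Delhi → Dubai
Dubai → Bogota
Bogota → Milan
Milan → Bern
Bern → Dakar
Dakar → Oslo
Oslo → Paris
Paris → Lagos
Lagos → Sofia
Sofia → Tokyo
Tokyo → Riga
Tokyo → Tunis
Oslo → Porto
Porto → Vilnius

Seoul Accra Delhi Dubai Bogota Milan Bern Dakar Oslo Paris Lagos Sofia Tokyo Riga Tunis Porto Vilnius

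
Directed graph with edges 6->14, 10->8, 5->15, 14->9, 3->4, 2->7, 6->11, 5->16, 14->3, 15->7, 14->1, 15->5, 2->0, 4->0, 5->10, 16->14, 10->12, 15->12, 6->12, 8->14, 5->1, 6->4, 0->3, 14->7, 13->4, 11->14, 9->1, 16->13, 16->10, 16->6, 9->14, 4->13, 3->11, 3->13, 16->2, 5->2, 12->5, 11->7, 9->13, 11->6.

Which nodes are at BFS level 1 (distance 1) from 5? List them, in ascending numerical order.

Level 0: 5
Level 1: 1, 2, 10, 15, 16
Level 2: 0, 6, 7, 8, 12, 13, 14
Level 3: 3, 4, 9, 11

1, 2, 10, 15, 16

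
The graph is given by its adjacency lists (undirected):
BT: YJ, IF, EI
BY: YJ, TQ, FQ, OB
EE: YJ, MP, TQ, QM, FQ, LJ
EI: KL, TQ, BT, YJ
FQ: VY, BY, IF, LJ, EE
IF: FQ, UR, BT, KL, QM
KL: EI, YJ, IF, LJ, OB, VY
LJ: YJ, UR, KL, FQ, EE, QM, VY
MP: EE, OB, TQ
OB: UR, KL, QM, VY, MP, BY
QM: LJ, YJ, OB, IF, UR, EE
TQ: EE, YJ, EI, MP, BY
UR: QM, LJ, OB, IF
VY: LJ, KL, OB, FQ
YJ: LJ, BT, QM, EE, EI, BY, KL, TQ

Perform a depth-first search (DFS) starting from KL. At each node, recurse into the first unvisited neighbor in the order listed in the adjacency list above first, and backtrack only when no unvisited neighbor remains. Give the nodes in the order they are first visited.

KL -> EI -> TQ -> EE -> YJ -> LJ -> UR -> QM -> OB -> VY -> FQ -> BY -> IF -> BT -> MP

Visit KL
KL → EI
EI → TQ
TQ → EE
EE → YJ
YJ → LJ
LJ → UR
UR → QM
QM → OB
OB → VY
VY → FQ
FQ → BY
FQ → IF
IF → BT
OB → MP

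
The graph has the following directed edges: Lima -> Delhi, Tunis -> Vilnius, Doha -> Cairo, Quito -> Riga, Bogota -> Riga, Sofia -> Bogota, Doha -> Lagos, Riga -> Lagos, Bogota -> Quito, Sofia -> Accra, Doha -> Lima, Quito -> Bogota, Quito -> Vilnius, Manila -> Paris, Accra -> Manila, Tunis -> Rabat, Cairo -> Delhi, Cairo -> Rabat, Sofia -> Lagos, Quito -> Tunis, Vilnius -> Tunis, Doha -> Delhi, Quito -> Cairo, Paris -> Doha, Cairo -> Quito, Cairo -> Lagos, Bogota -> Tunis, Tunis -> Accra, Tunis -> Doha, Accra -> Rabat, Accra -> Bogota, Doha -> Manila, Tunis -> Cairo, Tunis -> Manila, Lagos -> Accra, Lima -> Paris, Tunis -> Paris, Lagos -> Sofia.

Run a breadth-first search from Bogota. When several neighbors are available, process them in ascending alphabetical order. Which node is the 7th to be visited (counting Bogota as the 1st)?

Lagos

Visit Bogota; enqueue Quito, Riga, Tunis → queue [Quito, Riga, Tunis]
Visit Quito; enqueue Cairo, Vilnius → queue [Riga, Tunis, Cairo, Vilnius]
Visit Riga; enqueue Lagos → queue [Tunis, Cairo, Vilnius, Lagos]
Visit Tunis; enqueue Accra, Doha, Manila, Paris, Rabat → queue [Cairo, Vilnius, Lagos, Accra, Doha, Manila, Paris, Rabat]
Visit Cairo; enqueue Delhi → queue [Vilnius, Lagos, Accra, Doha, Manila, Paris, Rabat, Delhi]
Visit Vilnius → queue [Lagos, Accra, Doha, Manila, Paris, Rabat, Delhi]
Visit Lagos; enqueue Sofia → queue [Accra, Doha, Manila, Paris, Rabat, Delhi, Sofia]
Visit Accra → queue [Doha, Manila, Paris, Rabat, Delhi, Sofia]
Visit Doha; enqueue Lima → queue [Manila, Paris, Rabat, Delhi, Sofia, Lima]
Visit Manila → queue [Paris, Rabat, Delhi, Sofia, Lima]
Visit Paris → queue [Rabat, Delhi, Sofia, Lima]
Visit Rabat → queue [Delhi, Sofia, Lima]
Visit Delhi → queue [Sofia, Lima]
Visit Sofia → queue [Lima]
Visit Lima → queue []

Visit order: Bogota, Quito, Riga, Tunis, Cairo, Vilnius, Lagos, Accra, Doha, Manila, Paris, Rabat, Delhi, Sofia, Lima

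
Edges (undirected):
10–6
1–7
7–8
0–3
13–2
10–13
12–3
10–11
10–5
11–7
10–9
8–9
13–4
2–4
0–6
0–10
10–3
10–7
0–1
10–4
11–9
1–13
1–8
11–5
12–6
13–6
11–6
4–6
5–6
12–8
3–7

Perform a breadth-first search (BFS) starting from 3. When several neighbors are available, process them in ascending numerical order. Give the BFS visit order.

Visit 3; enqueue 0, 7, 10, 12 → queue [0, 7, 10, 12]
Visit 0; enqueue 1, 6 → queue [7, 10, 12, 1, 6]
Visit 7; enqueue 8, 11 → queue [10, 12, 1, 6, 8, 11]
Visit 10; enqueue 4, 5, 9, 13 → queue [12, 1, 6, 8, 11, 4, 5, 9, 13]
Visit 12 → queue [1, 6, 8, 11, 4, 5, 9, 13]
Visit 1 → queue [6, 8, 11, 4, 5, 9, 13]
Visit 6 → queue [8, 11, 4, 5, 9, 13]
Visit 8 → queue [11, 4, 5, 9, 13]
Visit 11 → queue [4, 5, 9, 13]
Visit 4; enqueue 2 → queue [5, 9, 13, 2]
Visit 5 → queue [9, 13, 2]
Visit 9 → queue [13, 2]
Visit 13 → queue [2]
Visit 2 → queue []

3 0 7 10 12 1 6 8 11 4 5 9 13 2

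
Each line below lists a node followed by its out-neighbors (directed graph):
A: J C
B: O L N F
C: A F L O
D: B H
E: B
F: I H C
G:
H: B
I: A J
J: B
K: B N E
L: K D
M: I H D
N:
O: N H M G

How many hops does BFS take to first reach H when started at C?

2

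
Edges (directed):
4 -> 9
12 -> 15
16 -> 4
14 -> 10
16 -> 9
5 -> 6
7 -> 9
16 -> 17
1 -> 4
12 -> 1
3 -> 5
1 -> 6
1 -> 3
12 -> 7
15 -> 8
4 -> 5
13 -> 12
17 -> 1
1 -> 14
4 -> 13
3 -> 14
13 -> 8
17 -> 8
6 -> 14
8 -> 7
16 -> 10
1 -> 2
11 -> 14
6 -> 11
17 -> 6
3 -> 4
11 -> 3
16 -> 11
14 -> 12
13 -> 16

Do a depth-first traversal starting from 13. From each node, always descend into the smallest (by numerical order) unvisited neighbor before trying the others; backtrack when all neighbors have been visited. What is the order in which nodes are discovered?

13 -> 8 -> 7 -> 9 -> 12 -> 1 -> 2 -> 3 -> 4 -> 5 -> 6 -> 11 -> 14 -> 10 -> 15 -> 16 -> 17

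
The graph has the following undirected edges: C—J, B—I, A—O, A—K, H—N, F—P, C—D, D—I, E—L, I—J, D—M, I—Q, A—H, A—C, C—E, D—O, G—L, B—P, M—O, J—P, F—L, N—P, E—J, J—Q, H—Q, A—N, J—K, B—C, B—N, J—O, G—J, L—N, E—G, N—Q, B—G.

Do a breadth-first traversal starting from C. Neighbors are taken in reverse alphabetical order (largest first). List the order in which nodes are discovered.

C -> J -> E -> D -> B -> A -> Q -> P -> O -> K -> I -> G -> L -> M -> N -> H -> F

Visit C; enqueue J, E, D, B, A → queue [J, E, D, B, A]
Visit J; enqueue Q, P, O, K, I, G → queue [E, D, B, A, Q, P, O, K, I, G]
Visit E; enqueue L → queue [D, B, A, Q, P, O, K, I, G, L]
Visit D; enqueue M → queue [B, A, Q, P, O, K, I, G, L, M]
Visit B; enqueue N → queue [A, Q, P, O, K, I, G, L, M, N]
Visit A; enqueue H → queue [Q, P, O, K, I, G, L, M, N, H]
Visit Q → queue [P, O, K, I, G, L, M, N, H]
Visit P; enqueue F → queue [O, K, I, G, L, M, N, H, F]
Visit O → queue [K, I, G, L, M, N, H, F]
Visit K → queue [I, G, L, M, N, H, F]
Visit I → queue [G, L, M, N, H, F]
Visit G → queue [L, M, N, H, F]
Visit L → queue [M, N, H, F]
Visit M → queue [N, H, F]
Visit N → queue [H, F]
Visit H → queue [F]
Visit F → queue []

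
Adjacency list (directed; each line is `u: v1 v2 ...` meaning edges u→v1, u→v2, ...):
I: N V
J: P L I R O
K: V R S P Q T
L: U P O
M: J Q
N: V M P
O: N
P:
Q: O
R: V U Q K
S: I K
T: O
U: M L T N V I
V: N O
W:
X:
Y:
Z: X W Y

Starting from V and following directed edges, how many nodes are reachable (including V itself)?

14

BFS from V visits: V, O, N, P, M, Q, J, R, L, I, U, K, T, S
Reachable nodes: 14 of 18 total.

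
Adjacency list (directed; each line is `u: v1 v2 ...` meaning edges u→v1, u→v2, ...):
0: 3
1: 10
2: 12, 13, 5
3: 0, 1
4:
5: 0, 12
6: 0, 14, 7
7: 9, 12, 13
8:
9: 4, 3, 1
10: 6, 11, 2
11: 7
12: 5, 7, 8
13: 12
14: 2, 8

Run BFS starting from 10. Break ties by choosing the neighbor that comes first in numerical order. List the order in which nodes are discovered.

Visit 10; enqueue 2, 6, 11 → queue [2, 6, 11]
Visit 2; enqueue 5, 12, 13 → queue [6, 11, 5, 12, 13]
Visit 6; enqueue 0, 7, 14 → queue [11, 5, 12, 13, 0, 7, 14]
Visit 11 → queue [5, 12, 13, 0, 7, 14]
Visit 5 → queue [12, 13, 0, 7, 14]
Visit 12; enqueue 8 → queue [13, 0, 7, 14, 8]
Visit 13 → queue [0, 7, 14, 8]
Visit 0; enqueue 3 → queue [7, 14, 8, 3]
Visit 7; enqueue 9 → queue [14, 8, 3, 9]
Visit 14 → queue [8, 3, 9]
Visit 8 → queue [3, 9]
Visit 3; enqueue 1 → queue [9, 1]
Visit 9; enqueue 4 → queue [1, 4]
Visit 1 → queue [4]
Visit 4 → queue []

10, 2, 6, 11, 5, 12, 13, 0, 7, 14, 8, 3, 9, 1, 4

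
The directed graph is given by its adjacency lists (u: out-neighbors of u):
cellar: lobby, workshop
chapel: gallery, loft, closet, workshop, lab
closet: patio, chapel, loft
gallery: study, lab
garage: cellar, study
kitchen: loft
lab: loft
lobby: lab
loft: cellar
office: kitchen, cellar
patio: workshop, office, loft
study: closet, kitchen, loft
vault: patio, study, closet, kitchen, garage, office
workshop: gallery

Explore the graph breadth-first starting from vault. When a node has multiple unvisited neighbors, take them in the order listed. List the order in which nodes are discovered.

Visit vault; enqueue patio, study, closet, kitchen, garage, office → queue [patio, study, closet, kitchen, garage, office]
Visit patio; enqueue workshop, loft → queue [study, closet, kitchen, garage, office, workshop, loft]
Visit study → queue [closet, kitchen, garage, office, workshop, loft]
Visit closet; enqueue chapel → queue [kitchen, garage, office, workshop, loft, chapel]
Visit kitchen → queue [garage, office, workshop, loft, chapel]
Visit garage; enqueue cellar → queue [office, workshop, loft, chapel, cellar]
Visit office → queue [workshop, loft, chapel, cellar]
Visit workshop; enqueue gallery → queue [loft, chapel, cellar, gallery]
Visit loft → queue [chapel, cellar, gallery]
Visit chapel; enqueue lab → queue [cellar, gallery, lab]
Visit cellar; enqueue lobby → queue [gallery, lab, lobby]
Visit gallery → queue [lab, lobby]
Visit lab → queue [lobby]
Visit lobby → queue []

vault, patio, study, closet, kitchen, garage, office, workshop, loft, chapel, cellar, gallery, lab, lobby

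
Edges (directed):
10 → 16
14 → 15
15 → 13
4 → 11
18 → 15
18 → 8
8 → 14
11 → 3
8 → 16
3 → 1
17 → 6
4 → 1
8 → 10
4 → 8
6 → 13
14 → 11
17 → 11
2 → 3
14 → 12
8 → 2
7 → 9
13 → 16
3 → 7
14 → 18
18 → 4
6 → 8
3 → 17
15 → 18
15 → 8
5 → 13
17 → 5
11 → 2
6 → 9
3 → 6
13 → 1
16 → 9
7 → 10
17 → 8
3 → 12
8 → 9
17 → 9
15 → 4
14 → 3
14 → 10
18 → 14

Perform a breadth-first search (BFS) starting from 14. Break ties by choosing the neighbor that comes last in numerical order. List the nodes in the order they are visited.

Visit 14; enqueue 18, 15, 12, 11, 10, 3 → queue [18, 15, 12, 11, 10, 3]
Visit 18; enqueue 8, 4 → queue [15, 12, 11, 10, 3, 8, 4]
Visit 15; enqueue 13 → queue [12, 11, 10, 3, 8, 4, 13]
Visit 12 → queue [11, 10, 3, 8, 4, 13]
Visit 11; enqueue 2 → queue [10, 3, 8, 4, 13, 2]
Visit 10; enqueue 16 → queue [3, 8, 4, 13, 2, 16]
Visit 3; enqueue 17, 7, 6, 1 → queue [8, 4, 13, 2, 16, 17, 7, 6, 1]
Visit 8; enqueue 9 → queue [4, 13, 2, 16, 17, 7, 6, 1, 9]
Visit 4 → queue [13, 2, 16, 17, 7, 6, 1, 9]
Visit 13 → queue [2, 16, 17, 7, 6, 1, 9]
Visit 2 → queue [16, 17, 7, 6, 1, 9]
Visit 16 → queue [17, 7, 6, 1, 9]
Visit 17; enqueue 5 → queue [7, 6, 1, 9, 5]
Visit 7 → queue [6, 1, 9, 5]
Visit 6 → queue [1, 9, 5]
Visit 1 → queue [9, 5]
Visit 9 → queue [5]
Visit 5 → queue []

14, 18, 15, 12, 11, 10, 3, 8, 4, 13, 2, 16, 17, 7, 6, 1, 9, 5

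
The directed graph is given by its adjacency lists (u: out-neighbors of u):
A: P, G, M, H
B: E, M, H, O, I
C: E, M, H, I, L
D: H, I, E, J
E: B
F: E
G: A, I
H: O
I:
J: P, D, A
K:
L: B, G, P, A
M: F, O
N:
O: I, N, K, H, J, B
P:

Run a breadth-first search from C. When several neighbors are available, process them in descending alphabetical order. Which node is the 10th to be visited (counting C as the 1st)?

G

Visit C; enqueue M, L, I, H, E → queue [M, L, I, H, E]
Visit M; enqueue O, F → queue [L, I, H, E, O, F]
Visit L; enqueue P, G, B, A → queue [I, H, E, O, F, P, G, B, A]
Visit I → queue [H, E, O, F, P, G, B, A]
Visit H → queue [E, O, F, P, G, B, A]
Visit E → queue [O, F, P, G, B, A]
Visit O; enqueue N, K, J → queue [F, P, G, B, A, N, K, J]
Visit F → queue [P, G, B, A, N, K, J]
Visit P → queue [G, B, A, N, K, J]
Visit G → queue [B, A, N, K, J]
Visit B → queue [A, N, K, J]
Visit A → queue [N, K, J]
Visit N → queue [K, J]
Visit K → queue [J]
Visit J; enqueue D → queue [D]
Visit D → queue []

Visit order: C, M, L, I, H, E, O, F, P, G, B, A, N, K, J, D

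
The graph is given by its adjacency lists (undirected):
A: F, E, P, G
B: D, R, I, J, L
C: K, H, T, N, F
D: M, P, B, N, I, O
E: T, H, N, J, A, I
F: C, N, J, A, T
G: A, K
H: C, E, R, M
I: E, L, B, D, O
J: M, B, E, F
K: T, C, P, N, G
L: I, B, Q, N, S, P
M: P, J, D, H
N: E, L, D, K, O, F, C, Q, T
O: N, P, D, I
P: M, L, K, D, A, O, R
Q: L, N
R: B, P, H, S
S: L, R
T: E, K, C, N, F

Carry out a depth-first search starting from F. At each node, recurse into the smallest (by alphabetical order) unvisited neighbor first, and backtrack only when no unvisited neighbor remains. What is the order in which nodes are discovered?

Visit F
F → A
A → E
E → H
H → C
C → K
K → G
K → N
N → D
D → B
B → I
I → L
L → P
P → M
M → J
P → O
P → R
R → S
L → Q
N → T

F, A, E, H, C, K, G, N, D, B, I, L, P, M, J, O, R, S, Q, T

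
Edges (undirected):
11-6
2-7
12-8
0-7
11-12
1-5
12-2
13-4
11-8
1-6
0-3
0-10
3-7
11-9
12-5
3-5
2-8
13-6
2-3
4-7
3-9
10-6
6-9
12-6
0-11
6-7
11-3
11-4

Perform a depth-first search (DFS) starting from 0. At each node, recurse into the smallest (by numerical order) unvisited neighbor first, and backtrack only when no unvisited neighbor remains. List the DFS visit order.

Visit 0
0 → 3
3 → 2
2 → 7
7 → 4
4 → 11
11 → 6
6 → 1
1 → 5
5 → 12
12 → 8
6 → 9
6 → 10
6 → 13

0, 3, 2, 7, 4, 11, 6, 1, 5, 12, 8, 9, 10, 13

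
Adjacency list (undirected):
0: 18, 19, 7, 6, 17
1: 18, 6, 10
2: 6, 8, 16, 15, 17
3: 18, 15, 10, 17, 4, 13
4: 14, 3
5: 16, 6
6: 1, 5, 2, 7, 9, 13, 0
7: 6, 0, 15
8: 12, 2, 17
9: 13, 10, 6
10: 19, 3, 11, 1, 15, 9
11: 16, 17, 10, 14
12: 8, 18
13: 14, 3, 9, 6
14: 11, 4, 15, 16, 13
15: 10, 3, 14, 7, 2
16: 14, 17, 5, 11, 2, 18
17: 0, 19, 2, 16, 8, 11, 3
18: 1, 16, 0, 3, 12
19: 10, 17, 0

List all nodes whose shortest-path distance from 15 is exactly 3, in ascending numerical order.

5, 12

Level 0: 15
Level 1: 2, 3, 7, 10, 14
Level 2: 0, 1, 4, 6, 8, 9, 11, 13, 16, 17, 18, 19
Level 3: 5, 12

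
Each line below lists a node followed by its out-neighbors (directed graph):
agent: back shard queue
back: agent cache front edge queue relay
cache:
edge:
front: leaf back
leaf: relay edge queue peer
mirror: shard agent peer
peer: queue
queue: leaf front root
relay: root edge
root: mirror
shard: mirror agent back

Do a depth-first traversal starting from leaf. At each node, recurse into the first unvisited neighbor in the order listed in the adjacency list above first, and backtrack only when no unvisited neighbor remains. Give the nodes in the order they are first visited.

Visit leaf
leaf → relay
relay → root
root → mirror
mirror → shard
shard → agent
agent → back
back → cache
back → front
back → edge
back → queue
mirror → peer

leaf → relay → root → mirror → shard → agent → back → cache → front → edge → queue → peer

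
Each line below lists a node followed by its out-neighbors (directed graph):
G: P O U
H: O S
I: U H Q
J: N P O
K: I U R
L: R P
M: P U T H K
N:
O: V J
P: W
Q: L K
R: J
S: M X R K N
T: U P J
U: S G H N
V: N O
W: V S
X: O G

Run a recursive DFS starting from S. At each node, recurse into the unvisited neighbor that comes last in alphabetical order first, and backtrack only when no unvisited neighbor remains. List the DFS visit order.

Visit S
S → X
X → O
O → V
V → N
O → J
J → P
P → W
X → G
G → U
U → H
S → R
S → M
M → T
M → K
K → I
I → Q
Q → L

S X O V N J P W G U H R M T K I Q L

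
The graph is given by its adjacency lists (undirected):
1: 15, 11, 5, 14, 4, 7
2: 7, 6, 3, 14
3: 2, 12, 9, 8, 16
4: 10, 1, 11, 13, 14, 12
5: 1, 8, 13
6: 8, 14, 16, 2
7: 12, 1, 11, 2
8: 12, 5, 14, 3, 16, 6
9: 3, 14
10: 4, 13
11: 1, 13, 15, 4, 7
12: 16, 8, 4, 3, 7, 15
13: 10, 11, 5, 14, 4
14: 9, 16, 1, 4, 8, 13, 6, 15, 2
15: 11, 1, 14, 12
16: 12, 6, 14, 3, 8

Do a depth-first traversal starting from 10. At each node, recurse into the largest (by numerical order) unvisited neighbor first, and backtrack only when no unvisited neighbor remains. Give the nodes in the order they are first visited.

10 → 13 → 14 → 16 → 12 → 15 → 11 → 7 → 2 → 6 → 8 → 5 → 1 → 4 → 3 → 9

Visit 10
10 → 13
13 → 14
14 → 16
16 → 12
12 → 15
15 → 11
11 → 7
7 → 2
2 → 6
6 → 8
8 → 5
5 → 1
1 → 4
8 → 3
3 → 9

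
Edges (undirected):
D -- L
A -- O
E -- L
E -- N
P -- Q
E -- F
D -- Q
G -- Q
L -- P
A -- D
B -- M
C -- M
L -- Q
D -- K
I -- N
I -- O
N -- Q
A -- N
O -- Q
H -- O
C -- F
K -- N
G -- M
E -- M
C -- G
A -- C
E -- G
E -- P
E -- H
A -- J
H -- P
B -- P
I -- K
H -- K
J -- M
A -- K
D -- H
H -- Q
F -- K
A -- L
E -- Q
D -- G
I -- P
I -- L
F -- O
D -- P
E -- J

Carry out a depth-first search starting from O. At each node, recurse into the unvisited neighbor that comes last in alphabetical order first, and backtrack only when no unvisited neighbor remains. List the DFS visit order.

O → Q → P → L → I → N → K → H → E → M → J → A → D → G → C → F → B

Visit O
O → Q
Q → P
P → L
L → I
I → N
N → K
K → H
H → E
E → M
M → J
J → A
A → D
D → G
G → C
C → F
M → B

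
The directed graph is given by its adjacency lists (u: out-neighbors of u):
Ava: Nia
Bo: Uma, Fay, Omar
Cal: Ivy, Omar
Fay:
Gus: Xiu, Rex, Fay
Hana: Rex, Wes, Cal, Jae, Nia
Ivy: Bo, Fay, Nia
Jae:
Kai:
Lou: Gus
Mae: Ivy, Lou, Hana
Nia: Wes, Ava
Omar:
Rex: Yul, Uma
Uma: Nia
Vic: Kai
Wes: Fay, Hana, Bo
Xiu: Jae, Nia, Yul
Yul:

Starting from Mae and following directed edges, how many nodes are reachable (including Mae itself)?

BFS from Mae visits: Mae, Ivy, Lou, Hana, Bo, Fay, Nia, Gus, Rex, Wes, Cal, Jae, Uma, Omar, Ava, Xiu, Yul
Reachable nodes: 17 of 19 total.

17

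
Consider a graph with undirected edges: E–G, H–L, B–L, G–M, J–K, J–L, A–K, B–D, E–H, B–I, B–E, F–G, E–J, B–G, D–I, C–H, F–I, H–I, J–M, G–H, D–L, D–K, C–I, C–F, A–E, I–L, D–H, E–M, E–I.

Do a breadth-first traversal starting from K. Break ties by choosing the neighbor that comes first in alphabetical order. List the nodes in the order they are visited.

K A D J E B H I L M G C F

Visit K; enqueue A, D, J → queue [A, D, J]
Visit A; enqueue E → queue [D, J, E]
Visit D; enqueue B, H, I, L → queue [J, E, B, H, I, L]
Visit J; enqueue M → queue [E, B, H, I, L, M]
Visit E; enqueue G → queue [B, H, I, L, M, G]
Visit B → queue [H, I, L, M, G]
Visit H; enqueue C → queue [I, L, M, G, C]
Visit I; enqueue F → queue [L, M, G, C, F]
Visit L → queue [M, G, C, F]
Visit M → queue [G, C, F]
Visit G → queue [C, F]
Visit C → queue [F]
Visit F → queue []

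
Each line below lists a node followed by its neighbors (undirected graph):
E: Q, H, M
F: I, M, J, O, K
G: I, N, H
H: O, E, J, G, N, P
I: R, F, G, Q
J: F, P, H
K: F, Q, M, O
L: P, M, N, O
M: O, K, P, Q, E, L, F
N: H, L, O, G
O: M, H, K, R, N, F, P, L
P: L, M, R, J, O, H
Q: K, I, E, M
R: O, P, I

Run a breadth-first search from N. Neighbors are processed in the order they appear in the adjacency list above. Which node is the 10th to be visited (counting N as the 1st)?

Visit N; enqueue H, L, O, G → queue [H, L, O, G]
Visit H; enqueue E, J, P → queue [L, O, G, E, J, P]
Visit L; enqueue M → queue [O, G, E, J, P, M]
Visit O; enqueue K, R, F → queue [G, E, J, P, M, K, R, F]
Visit G; enqueue I → queue [E, J, P, M, K, R, F, I]
Visit E; enqueue Q → queue [J, P, M, K, R, F, I, Q]
Visit J → queue [P, M, K, R, F, I, Q]
Visit P → queue [M, K, R, F, I, Q]
Visit M → queue [K, R, F, I, Q]
Visit K → queue [R, F, I, Q]
Visit R → queue [F, I, Q]
Visit F → queue [I, Q]
Visit I → queue [Q]
Visit Q → queue []

Visit order: N, H, L, O, G, E, J, P, M, K, R, F, I, Q

K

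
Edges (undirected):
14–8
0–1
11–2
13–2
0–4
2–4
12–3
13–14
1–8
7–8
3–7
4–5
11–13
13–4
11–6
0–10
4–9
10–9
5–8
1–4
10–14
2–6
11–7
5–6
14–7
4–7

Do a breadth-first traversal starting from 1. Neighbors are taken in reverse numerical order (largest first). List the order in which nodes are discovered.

1 -> 8 -> 4 -> 0 -> 14 -> 7 -> 5 -> 13 -> 9 -> 2 -> 10 -> 11 -> 3 -> 6 -> 12

Visit 1; enqueue 8, 4, 0 → queue [8, 4, 0]
Visit 8; enqueue 14, 7, 5 → queue [4, 0, 14, 7, 5]
Visit 4; enqueue 13, 9, 2 → queue [0, 14, 7, 5, 13, 9, 2]
Visit 0; enqueue 10 → queue [14, 7, 5, 13, 9, 2, 10]
Visit 14 → queue [7, 5, 13, 9, 2, 10]
Visit 7; enqueue 11, 3 → queue [5, 13, 9, 2, 10, 11, 3]
Visit 5; enqueue 6 → queue [13, 9, 2, 10, 11, 3, 6]
Visit 13 → queue [9, 2, 10, 11, 3, 6]
Visit 9 → queue [2, 10, 11, 3, 6]
Visit 2 → queue [10, 11, 3, 6]
Visit 10 → queue [11, 3, 6]
Visit 11 → queue [3, 6]
Visit 3; enqueue 12 → queue [6, 12]
Visit 6 → queue [12]
Visit 12 → queue []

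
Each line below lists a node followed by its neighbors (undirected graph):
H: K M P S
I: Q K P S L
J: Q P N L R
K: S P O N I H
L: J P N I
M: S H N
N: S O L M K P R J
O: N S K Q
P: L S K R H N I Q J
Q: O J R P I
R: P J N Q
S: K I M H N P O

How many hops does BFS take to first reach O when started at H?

2

Level 0: H
Level 1: K, M, P, S
Level 2: I, J, L, N, O, Q, R
O first appears at level 2.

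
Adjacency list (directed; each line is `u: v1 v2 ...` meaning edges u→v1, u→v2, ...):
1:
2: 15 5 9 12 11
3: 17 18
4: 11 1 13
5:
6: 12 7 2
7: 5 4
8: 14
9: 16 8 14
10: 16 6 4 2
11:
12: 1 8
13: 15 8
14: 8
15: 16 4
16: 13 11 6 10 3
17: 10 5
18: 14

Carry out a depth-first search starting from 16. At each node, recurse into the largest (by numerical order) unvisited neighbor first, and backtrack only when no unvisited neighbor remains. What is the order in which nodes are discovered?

Visit 16
16 → 13
13 → 15
15 → 4
4 → 11
4 → 1
13 → 8
8 → 14
16 → 10
10 → 6
6 → 12
6 → 7
7 → 5
6 → 2
2 → 9
16 → 3
3 → 18
3 → 17

16 -> 13 -> 15 -> 4 -> 11 -> 1 -> 8 -> 14 -> 10 -> 6 -> 12 -> 7 -> 5 -> 2 -> 9 -> 3 -> 18 -> 17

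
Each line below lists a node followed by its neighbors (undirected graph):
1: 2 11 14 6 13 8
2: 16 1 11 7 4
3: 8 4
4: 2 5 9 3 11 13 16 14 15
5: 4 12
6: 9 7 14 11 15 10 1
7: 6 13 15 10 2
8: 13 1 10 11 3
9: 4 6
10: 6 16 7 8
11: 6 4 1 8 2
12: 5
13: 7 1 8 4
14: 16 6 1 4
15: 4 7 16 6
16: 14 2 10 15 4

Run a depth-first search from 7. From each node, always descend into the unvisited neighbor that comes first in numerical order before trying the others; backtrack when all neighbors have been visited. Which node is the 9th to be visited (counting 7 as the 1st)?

10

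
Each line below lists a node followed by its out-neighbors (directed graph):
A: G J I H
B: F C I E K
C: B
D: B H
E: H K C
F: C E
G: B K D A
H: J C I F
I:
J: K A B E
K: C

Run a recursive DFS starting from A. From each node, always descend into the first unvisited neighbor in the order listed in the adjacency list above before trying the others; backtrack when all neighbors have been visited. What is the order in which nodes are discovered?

Visit A
A → G
G → B
B → F
F → C
F → E
E → H
H → J
J → K
H → I
G → D

A → G → B → F → C → E → H → J → K → I → D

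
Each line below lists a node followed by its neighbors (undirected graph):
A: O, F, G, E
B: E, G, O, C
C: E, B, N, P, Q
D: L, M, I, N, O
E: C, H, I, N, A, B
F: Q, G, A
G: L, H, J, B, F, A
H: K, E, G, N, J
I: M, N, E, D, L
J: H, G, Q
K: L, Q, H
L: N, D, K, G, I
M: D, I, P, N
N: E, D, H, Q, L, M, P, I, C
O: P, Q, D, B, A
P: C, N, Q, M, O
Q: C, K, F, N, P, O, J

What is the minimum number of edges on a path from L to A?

2

Level 0: L
Level 1: D, G, I, K, N
Level 2: A, B, C, E, F, H, J, M, O, P, Q
A first appears at level 2.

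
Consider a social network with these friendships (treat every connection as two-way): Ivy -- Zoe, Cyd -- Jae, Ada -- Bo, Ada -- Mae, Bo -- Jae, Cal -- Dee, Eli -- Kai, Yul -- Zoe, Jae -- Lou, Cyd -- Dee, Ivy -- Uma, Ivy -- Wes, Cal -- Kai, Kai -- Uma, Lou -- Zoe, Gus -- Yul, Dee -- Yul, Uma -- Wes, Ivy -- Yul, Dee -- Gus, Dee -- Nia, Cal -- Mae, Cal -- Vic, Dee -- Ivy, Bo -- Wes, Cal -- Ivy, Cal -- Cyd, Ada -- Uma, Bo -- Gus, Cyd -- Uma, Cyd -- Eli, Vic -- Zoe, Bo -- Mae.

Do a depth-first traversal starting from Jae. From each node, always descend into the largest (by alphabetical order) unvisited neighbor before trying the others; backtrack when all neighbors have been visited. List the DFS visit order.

Jae, Lou, Zoe, Yul, Ivy, Wes, Uma, Kai, Eli, Cyd, Dee, Nia, Gus, Bo, Mae, Cal, Vic, Ada

Visit Jae
Jae → Lou
Lou → Zoe
Zoe → Yul
Yul → Ivy
Ivy → Wes
Wes → Uma
Uma → Kai
Kai → Eli
Eli → Cyd
Cyd → Dee
Dee → Nia
Dee → Gus
Gus → Bo
Bo → Mae
Mae → Cal
Cal → Vic
Mae → Ada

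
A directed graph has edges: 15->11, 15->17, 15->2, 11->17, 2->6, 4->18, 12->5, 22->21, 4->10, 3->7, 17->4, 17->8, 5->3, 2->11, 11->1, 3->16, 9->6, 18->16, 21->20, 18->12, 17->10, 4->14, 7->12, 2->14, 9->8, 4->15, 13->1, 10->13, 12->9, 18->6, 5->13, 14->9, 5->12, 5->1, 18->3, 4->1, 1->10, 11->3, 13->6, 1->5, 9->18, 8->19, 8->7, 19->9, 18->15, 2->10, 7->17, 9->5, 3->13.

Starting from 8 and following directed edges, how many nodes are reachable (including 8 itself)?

19

BFS from 8 visits: 8, 19, 7, 9, 17, 12, 18, 6, 5, 10, 4, 16, 15, 3, 13, 1, 14, 11, 2
Reachable nodes: 19 of 22 total.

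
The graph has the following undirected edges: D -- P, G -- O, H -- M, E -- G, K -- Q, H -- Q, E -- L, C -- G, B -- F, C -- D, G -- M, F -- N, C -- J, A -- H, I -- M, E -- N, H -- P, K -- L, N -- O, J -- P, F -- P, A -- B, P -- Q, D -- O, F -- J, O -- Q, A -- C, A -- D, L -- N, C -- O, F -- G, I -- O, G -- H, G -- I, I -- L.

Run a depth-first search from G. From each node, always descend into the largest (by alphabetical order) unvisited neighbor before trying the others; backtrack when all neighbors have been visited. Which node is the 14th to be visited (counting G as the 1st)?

D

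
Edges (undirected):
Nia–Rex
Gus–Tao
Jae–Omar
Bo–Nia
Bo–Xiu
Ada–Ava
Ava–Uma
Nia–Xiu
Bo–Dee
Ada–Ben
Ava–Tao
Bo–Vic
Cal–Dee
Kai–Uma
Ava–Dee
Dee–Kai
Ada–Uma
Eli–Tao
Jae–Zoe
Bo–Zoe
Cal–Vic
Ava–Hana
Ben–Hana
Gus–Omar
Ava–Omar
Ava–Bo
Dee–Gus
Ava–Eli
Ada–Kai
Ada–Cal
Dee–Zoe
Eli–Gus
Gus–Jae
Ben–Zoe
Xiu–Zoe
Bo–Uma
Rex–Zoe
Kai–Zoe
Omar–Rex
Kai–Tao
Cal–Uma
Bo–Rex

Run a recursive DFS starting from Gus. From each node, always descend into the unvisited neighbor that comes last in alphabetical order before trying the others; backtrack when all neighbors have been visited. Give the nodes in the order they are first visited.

Gus -> Tao -> Kai -> Zoe -> Xiu -> Nia -> Rex -> Omar -> Jae -> Ava -> Uma -> Cal -> Vic -> Bo -> Dee -> Ada -> Ben -> Hana -> Eli

Visit Gus
Gus → Tao
Tao → Kai
Kai → Zoe
Zoe → Xiu
Xiu → Nia
Nia → Rex
Rex → Omar
Omar → Jae
Omar → Ava
Ava → Uma
Uma → Cal
Cal → Vic
Vic → Bo
Bo → Dee
Cal → Ada
Ada → Ben
Ben → Hana
Ava → Eli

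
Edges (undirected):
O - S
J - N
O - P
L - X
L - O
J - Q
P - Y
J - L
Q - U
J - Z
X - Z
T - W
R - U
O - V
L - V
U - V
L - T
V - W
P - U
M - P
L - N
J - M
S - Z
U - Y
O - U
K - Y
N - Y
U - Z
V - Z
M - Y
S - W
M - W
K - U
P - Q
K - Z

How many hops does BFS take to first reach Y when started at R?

Level 0: R
Level 1: U
Level 2: K, O, P, Q, V, Y, Z
Level 3: J, L, M, N, S, W, X
Level 4: T
Y first appears at level 2.

2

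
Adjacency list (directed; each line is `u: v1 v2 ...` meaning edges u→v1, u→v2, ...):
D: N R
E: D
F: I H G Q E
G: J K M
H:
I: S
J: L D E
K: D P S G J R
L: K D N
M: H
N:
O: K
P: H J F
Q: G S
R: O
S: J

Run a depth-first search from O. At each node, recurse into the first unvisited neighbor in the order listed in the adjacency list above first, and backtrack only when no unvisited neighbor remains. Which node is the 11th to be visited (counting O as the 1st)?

Visit O
O → K
K → D
D → N
D → R
K → P
P → H
P → J
J → L
J → E
P → F
F → I
I → S
F → G
G → M
F → Q

Visit order: O, K, D, N, R, P, H, J, L, E, F, I, S, G, M, Q

F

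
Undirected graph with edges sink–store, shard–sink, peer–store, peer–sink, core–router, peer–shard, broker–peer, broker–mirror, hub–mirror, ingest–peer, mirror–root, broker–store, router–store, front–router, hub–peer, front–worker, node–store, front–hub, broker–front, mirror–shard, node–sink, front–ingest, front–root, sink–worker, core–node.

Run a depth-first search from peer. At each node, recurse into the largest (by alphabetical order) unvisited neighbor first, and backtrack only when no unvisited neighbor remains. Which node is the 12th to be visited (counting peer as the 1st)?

hub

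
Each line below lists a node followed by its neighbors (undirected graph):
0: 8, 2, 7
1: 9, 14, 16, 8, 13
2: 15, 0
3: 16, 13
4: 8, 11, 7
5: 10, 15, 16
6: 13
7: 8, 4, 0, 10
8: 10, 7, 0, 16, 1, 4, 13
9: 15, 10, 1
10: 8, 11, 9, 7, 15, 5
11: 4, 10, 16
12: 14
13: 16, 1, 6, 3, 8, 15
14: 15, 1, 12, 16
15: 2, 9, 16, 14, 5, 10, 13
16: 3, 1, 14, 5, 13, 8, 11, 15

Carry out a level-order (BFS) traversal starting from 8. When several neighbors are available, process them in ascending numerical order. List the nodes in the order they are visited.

8 → 0 → 1 → 4 → 7 → 10 → 13 → 16 → 2 → 9 → 14 → 11 → 5 → 15 → 3 → 6 → 12

Visit 8; enqueue 0, 1, 4, 7, 10, 13, 16 → queue [0, 1, 4, 7, 10, 13, 16]
Visit 0; enqueue 2 → queue [1, 4, 7, 10, 13, 16, 2]
Visit 1; enqueue 9, 14 → queue [4, 7, 10, 13, 16, 2, 9, 14]
Visit 4; enqueue 11 → queue [7, 10, 13, 16, 2, 9, 14, 11]
Visit 7 → queue [10, 13, 16, 2, 9, 14, 11]
Visit 10; enqueue 5, 15 → queue [13, 16, 2, 9, 14, 11, 5, 15]
Visit 13; enqueue 3, 6 → queue [16, 2, 9, 14, 11, 5, 15, 3, 6]
Visit 16 → queue [2, 9, 14, 11, 5, 15, 3, 6]
Visit 2 → queue [9, 14, 11, 5, 15, 3, 6]
Visit 9 → queue [14, 11, 5, 15, 3, 6]
Visit 14; enqueue 12 → queue [11, 5, 15, 3, 6, 12]
Visit 11 → queue [5, 15, 3, 6, 12]
Visit 5 → queue [15, 3, 6, 12]
Visit 15 → queue [3, 6, 12]
Visit 3 → queue [6, 12]
Visit 6 → queue [12]
Visit 12 → queue []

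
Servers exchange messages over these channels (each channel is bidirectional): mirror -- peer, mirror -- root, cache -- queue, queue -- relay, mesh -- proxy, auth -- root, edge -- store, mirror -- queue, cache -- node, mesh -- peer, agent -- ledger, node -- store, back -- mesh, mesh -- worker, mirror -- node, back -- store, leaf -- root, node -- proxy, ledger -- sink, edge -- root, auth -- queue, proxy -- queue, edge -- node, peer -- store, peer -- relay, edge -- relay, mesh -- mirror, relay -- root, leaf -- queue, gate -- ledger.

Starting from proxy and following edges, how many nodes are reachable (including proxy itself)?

BFS from proxy visits: proxy, mesh, node, queue, back, mirror, peer, worker, cache, edge, store, auth, leaf, relay, root
Reachable nodes: 15 of 19 total.

15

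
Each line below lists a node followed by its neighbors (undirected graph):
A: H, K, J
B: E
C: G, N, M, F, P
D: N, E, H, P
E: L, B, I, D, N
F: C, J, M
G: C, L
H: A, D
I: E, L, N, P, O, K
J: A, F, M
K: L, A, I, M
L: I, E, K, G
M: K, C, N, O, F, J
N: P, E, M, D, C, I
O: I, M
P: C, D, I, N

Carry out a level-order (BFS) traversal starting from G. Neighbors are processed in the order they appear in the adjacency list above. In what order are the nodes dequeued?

G C L N M F P I E K D O J B A H

Visit G; enqueue C, L → queue [C, L]
Visit C; enqueue N, M, F, P → queue [L, N, M, F, P]
Visit L; enqueue I, E, K → queue [N, M, F, P, I, E, K]
Visit N; enqueue D → queue [M, F, P, I, E, K, D]
Visit M; enqueue O, J → queue [F, P, I, E, K, D, O, J]
Visit F → queue [P, I, E, K, D, O, J]
Visit P → queue [I, E, K, D, O, J]
Visit I → queue [E, K, D, O, J]
Visit E; enqueue B → queue [K, D, O, J, B]
Visit K; enqueue A → queue [D, O, J, B, A]
Visit D; enqueue H → queue [O, J, B, A, H]
Visit O → queue [J, B, A, H]
Visit J → queue [B, A, H]
Visit B → queue [A, H]
Visit A → queue [H]
Visit H → queue []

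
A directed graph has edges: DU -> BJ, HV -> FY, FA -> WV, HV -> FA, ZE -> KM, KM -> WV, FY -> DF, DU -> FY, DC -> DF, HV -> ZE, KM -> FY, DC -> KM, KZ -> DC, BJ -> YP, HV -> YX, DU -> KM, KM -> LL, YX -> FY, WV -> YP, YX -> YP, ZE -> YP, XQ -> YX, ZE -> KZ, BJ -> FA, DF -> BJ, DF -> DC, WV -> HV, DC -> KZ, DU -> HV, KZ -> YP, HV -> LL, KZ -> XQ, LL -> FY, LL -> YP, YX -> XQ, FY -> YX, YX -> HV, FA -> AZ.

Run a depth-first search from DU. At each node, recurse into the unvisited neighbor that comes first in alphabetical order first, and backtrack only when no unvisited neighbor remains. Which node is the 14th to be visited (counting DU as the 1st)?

XQ

Visit DU
DU → BJ
BJ → FA
FA → AZ
FA → WV
WV → HV
HV → FY
FY → DF
DF → DC
DC → KM
KM → LL
LL → YP
DC → KZ
KZ → XQ
XQ → YX
HV → ZE

Visit order: DU, BJ, FA, AZ, WV, HV, FY, DF, DC, KM, LL, YP, KZ, XQ, YX, ZE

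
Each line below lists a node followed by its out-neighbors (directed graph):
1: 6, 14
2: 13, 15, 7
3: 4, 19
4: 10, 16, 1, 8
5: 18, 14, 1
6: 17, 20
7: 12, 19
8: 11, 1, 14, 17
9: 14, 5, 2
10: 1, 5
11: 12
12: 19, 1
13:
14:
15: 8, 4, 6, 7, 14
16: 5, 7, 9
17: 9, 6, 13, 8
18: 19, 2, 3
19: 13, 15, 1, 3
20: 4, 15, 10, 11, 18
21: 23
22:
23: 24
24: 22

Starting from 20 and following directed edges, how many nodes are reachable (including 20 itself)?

20

BFS from 20 visits: 20, 4, 15, 10, 11, 18, 16, 1, 8, 6, 7, 14, 5, 12, 19, 2, 3, 9, 17, 13
Reachable nodes: 20 of 24 total.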